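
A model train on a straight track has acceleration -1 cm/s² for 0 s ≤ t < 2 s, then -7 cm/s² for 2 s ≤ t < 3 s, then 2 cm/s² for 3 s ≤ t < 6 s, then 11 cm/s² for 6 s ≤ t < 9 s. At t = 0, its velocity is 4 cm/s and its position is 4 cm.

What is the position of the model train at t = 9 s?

On each constant-a segment, Δv = aΔt and Δx = v₀Δt + ½aΔt²; chain segment to segment.
0–2 s: v starts 4 cm/s; Δx = 4·2 + ½·-1·2² = 6 cm; v ends 2 cm/s.
2–3 s: v starts 2 cm/s; Δx = 2·1 + ½·-7·1² = -1.5 cm; v ends -5 cm/s.
3–6 s: v starts -5 cm/s; Δx = -5·3 + ½·2·3² = -6 cm; v ends 1 cm/s.
6–9 s: v starts 1 cm/s; Δx = 1·3 + ½·11·3² = 52.5 cm; v ends 34 cm/s.
x(9) = 4 + Σ Δx = 55 cm.

55 cm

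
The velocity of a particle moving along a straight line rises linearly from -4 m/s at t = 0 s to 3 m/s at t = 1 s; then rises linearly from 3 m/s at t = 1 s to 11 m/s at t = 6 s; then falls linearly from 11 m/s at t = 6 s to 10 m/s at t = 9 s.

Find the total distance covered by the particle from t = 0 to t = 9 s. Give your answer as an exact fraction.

478/7 m

Distance (not displacement) is the total path length: add the absolute areas under v-t.
0–1 s: v = 0 at t = 4/7 s; triangle areas 8/7 + 9/14 = 25/14 m
1–6 s: |½(3 + 11)(5)| = 35 m
6–9 s: |½(11 + 10)(3)| = 31.5 m
Total distance = 478/7 m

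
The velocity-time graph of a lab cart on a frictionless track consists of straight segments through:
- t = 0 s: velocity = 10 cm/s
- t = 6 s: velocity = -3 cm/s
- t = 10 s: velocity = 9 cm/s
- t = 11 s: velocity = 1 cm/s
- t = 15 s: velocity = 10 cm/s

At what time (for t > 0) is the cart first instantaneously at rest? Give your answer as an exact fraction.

v changes sign on 0–6 s (from 10 to -3); the graph is linear there, so v = 0 at t = 0 + (-10)·(6 − 0)/(-3 − 10) = 60/13 s.

t = 60/13 s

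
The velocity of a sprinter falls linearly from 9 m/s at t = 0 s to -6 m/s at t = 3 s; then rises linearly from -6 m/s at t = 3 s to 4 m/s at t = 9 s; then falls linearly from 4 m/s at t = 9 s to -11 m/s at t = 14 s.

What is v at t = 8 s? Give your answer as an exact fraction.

On 3–9 s the graph is linear from -6 to 4 m/s: v(8) = -6 + (4 − -6)·(8 − 3)/(9 − 3) = 7/3 m/s.

7/3 m/s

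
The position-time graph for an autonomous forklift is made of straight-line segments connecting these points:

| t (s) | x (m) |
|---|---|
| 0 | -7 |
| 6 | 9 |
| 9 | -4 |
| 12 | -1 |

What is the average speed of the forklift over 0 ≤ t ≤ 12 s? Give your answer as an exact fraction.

8/3 m/s

Average speed = (total path length)/(elapsed time); on a piecewise-linear x-t graph the path length is Σ|Δx|.
0–6 s: |Δx| = |9 − -7| = 16 m
6–9 s: |Δx| = |-4 − 9| = 13 m
9–12 s: |Δx| = |-1 − -4| = 3 m
Total path = 32 m; average speed = 32/12 = 8/3 m/s.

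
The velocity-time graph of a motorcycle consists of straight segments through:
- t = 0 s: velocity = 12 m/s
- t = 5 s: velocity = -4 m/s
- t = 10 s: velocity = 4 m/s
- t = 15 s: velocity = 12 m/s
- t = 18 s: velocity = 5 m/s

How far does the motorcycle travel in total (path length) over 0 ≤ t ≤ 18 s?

100.5 m

Total distance travelled is ∫|v| dt — sum the magnitudes of each area piece.
0–5 s: v = 0 at t = 3.75 s; triangle areas 22.5 + 2.5 = 25 m
5–10 s: v = 0 at t = 7.5 s; triangle areas 5 + 5 = 10 m
10–15 s: |½(4 + 12)(5)| = 40 m
15–18 s: |½(12 + 5)(3)| = 25.5 m
Total distance = 100.5 m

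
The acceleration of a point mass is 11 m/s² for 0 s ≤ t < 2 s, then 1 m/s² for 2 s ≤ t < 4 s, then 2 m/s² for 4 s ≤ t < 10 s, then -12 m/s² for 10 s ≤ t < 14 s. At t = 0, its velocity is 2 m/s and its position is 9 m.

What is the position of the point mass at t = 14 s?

333 m

On each constant-a segment, Δv = aΔt and Δx = v₀Δt + ½aΔt²; chain segment to segment.
0–2 s: v starts 2 m/s; Δx = 2·2 + ½·11·2² = 26 m; v ends 24 m/s.
2–4 s: v starts 24 m/s; Δx = 24·2 + ½·1·2² = 50 m; v ends 26 m/s.
4–10 s: v starts 26 m/s; Δx = 26·6 + ½·2·6² = 192 m; v ends 38 m/s.
10–14 s: v starts 38 m/s; Δx = 38·4 + ½·-12·4² = 56 m; v ends -10 m/s.
x(14) = 9 + Σ Δx = 333 m.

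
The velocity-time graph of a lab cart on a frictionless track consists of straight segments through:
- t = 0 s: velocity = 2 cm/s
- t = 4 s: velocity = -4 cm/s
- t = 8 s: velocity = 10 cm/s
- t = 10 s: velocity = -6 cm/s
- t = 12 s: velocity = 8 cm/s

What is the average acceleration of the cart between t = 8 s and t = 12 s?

Average acceleration = Δv/Δt = (8 − 10)/(12 − 8) = -0.5 cm/s².

-0.5 cm/s²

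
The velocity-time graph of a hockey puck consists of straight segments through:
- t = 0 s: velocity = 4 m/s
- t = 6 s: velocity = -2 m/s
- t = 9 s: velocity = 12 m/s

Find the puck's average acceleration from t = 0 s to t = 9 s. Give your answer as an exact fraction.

Average acceleration = Δv/Δt = (12 − 4)/(9 − 0) = 8/9 m/s².

8/9 m/s²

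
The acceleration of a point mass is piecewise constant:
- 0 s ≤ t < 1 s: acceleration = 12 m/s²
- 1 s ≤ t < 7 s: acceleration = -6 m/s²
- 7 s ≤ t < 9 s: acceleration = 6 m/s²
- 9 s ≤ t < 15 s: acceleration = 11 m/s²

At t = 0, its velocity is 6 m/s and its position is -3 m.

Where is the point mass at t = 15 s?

On each constant-a segment, Δv = aΔt and Δx = v₀Δt + ½aΔt²; chain segment to segment.
0–1 s: v starts 6 m/s; Δx = 6·1 + ½·12·1² = 12 m; v ends 18 m/s.
1–7 s: v starts 18 m/s; Δx = 18·6 + ½·-6·6² = 0 m; v ends -18 m/s.
7–9 s: v starts -18 m/s; Δx = -18·2 + ½·6·2² = -24 m; v ends -6 m/s.
9–15 s: v starts -6 m/s; Δx = -6·6 + ½·11·6² = 162 m; v ends 60 m/s.
x(15) = -3 + Σ Δx = 147 m.

147 m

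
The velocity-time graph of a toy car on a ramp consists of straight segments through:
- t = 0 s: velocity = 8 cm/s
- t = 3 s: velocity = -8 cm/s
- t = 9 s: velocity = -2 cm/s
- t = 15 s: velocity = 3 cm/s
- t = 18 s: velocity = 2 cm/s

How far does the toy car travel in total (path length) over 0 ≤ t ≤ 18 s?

Distance (not displacement) is the total path length: add the absolute areas under v-t.
0–3 s: v = 0 at t = 1.5 s; triangle areas 6 + 6 = 12 cm
3–9 s: |½(-8 + -2)(6)| = 30 cm
9–15 s: v = 0 at t = 11.4 s; triangle areas 2.4 + 5.4 = 7.8 cm
15–18 s: |½(3 + 2)(3)| = 7.5 cm
Total distance = 57.3 cm

57.3 cm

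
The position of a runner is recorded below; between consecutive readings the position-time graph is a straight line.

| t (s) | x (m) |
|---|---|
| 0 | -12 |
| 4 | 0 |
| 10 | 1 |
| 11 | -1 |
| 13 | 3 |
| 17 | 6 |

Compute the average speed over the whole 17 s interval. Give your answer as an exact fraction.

22/17 m/s

Average speed = (total path length)/(elapsed time); on a piecewise-linear x-t graph the path length is Σ|Δx|.
0–4 s: |Δx| = |0 − -12| = 12 m
4–10 s: |Δx| = |1 − 0| = 1 m
10–11 s: |Δx| = |-1 − 1| = 2 m
11–13 s: |Δx| = |3 − -1| = 4 m
13–17 s: |Δx| = |6 − 3| = 3 m
Total path = 22 m; average speed = 22/17 = 22/17 m/s.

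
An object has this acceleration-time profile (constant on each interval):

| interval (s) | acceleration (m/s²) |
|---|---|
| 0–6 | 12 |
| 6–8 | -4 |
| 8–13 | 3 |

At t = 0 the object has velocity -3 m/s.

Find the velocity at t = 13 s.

Δv equals the area under the a-t graph; then v = v₀ + Δv.
0–6 s: 12 × 6 = 72 m/s
6–8 s: -4 × 2 = -8 m/s
8–13 s: 3 × 5 = 15 m/s
Δv = 79 m/s, so v(13) = -3 + (79) = 76 m/s.

76 m/s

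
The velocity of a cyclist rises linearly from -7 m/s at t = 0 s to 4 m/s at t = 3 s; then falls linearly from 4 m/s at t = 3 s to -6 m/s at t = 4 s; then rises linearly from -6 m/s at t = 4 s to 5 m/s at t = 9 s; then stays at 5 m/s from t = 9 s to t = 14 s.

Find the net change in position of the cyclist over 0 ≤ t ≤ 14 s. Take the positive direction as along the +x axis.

Net displacement equals the area under the velocity-time graph (areas below the axis count negative).
0–3 s: ½(-7 + 4)(3) = -4.5 m
3–4 s: ½(4 + -6)(1) = -1 m
4–9 s: ½(-6 + 5)(5) = -2.5 m
9–14 s: 5 × 5 = 25 m
Net displacement = 17 m

17 m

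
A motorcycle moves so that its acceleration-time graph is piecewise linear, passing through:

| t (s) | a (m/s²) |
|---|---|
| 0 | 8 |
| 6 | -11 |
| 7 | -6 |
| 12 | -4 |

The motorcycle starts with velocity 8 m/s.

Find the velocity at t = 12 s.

-34.5 m/s

Δv equals the area under the a-t graph; then v = v₀ + Δv.
0–6 s: ½(8 + -11)(6) = -9 m/s
6–7 s: ½(-11 + -6)(1) = -8.5 m/s
7–12 s: ½(-6 + -4)(5) = -25 m/s
Δv = -42.5 m/s, so v(12) = 8 + (-42.5) = -34.5 m/s.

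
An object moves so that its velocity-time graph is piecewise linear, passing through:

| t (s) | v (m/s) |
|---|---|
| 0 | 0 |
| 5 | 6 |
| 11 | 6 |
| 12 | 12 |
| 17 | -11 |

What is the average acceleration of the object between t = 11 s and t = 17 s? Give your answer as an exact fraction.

-17/6 m/s²

Average acceleration = Δv/Δt = (-11 − 6)/(17 − 11) = -17/6 m/s².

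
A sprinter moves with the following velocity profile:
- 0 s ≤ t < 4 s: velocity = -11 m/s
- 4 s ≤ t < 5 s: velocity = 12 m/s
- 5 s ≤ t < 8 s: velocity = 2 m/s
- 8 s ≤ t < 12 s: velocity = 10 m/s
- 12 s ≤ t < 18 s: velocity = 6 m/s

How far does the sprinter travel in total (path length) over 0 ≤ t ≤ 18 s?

Total distance travelled is ∫|v| dt — sum the magnitudes of each area piece.
0–4 s: |-11| × 4 = 44 m
4–5 s: |12| × 1 = 12 m
5–8 s: |2| × 3 = 6 m
8–12 s: |10| × 4 = 40 m
12–18 s: |6| × 6 = 36 m
Total distance = 138 m

138 m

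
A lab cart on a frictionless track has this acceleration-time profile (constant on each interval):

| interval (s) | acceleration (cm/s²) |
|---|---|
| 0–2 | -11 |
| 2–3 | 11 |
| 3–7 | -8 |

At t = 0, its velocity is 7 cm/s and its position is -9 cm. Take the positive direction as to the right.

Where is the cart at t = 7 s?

On each constant-a segment, Δv = aΔt and Δx = v₀Δt + ½aΔt²; chain segment to segment.
0–2 s: v starts 7 cm/s; Δx = 7·2 + ½·-11·2² = -8 cm; v ends -15 cm/s.
2–3 s: v starts -15 cm/s; Δx = -15·1 + ½·11·1² = -9.5 cm; v ends -4 cm/s.
3–7 s: v starts -4 cm/s; Δx = -4·4 + ½·-8·4² = -80 cm; v ends -36 cm/s.
x(7) = -9 + Σ Δx = -106.5 cm.

-106.5 cm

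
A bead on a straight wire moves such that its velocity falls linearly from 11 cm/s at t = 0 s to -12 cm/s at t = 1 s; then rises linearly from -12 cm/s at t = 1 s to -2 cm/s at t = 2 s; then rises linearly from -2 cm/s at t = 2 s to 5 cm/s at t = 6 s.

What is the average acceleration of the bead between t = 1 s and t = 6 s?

Average acceleration = Δv/Δt = (5 − -12)/(6 − 1) = 3.4 cm/s².

3.4 cm/s²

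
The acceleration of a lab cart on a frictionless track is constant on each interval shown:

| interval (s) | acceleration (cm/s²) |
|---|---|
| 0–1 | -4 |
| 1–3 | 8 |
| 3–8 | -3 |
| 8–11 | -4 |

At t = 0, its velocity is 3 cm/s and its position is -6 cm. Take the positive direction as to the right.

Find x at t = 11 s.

On each constant-a segment, Δv = aΔt and Δx = v₀Δt + ½aΔt²; chain segment to segment.
0–1 s: v starts 3 cm/s; Δx = 3·1 + ½·-4·1² = 1 cm; v ends -1 cm/s.
1–3 s: v starts -1 cm/s; Δx = -1·2 + ½·8·2² = 14 cm; v ends 15 cm/s.
3–8 s: v starts 15 cm/s; Δx = 15·5 + ½·-3·5² = 37.5 cm; v ends 0 cm/s.
8–11 s: v starts 0 cm/s; Δx = 0·3 + ½·-4·3² = -18 cm; v ends -12 cm/s.
x(11) = -6 + Σ Δx = 28.5 cm.

28.5 cm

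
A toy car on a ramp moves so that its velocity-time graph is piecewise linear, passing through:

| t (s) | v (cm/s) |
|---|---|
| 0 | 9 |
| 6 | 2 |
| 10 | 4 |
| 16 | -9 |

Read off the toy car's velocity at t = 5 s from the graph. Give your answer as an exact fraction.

On 0–6 s the graph is linear from 9 to 2 cm/s: v(5) = 9 + (2 − 9)·(5 − 0)/(6 − 0) = 19/6 cm/s.

19/6 cm/s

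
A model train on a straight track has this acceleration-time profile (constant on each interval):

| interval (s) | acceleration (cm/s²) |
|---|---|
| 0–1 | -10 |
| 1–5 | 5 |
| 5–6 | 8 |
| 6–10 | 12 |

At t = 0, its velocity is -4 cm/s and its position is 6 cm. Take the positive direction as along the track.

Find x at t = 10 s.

143 cm

On each constant-a segment, Δv = aΔt and Δx = v₀Δt + ½aΔt²; chain segment to segment.
0–1 s: v starts -4 cm/s; Δx = -4·1 + ½·-10·1² = -9 cm; v ends -14 cm/s.
1–5 s: v starts -14 cm/s; Δx = -14·4 + ½·5·4² = -16 cm; v ends 6 cm/s.
5–6 s: v starts 6 cm/s; Δx = 6·1 + ½·8·1² = 10 cm; v ends 14 cm/s.
6–10 s: v starts 14 cm/s; Δx = 14·4 + ½·12·4² = 152 cm; v ends 62 cm/s.
x(10) = 6 + Σ Δx = 143 cm.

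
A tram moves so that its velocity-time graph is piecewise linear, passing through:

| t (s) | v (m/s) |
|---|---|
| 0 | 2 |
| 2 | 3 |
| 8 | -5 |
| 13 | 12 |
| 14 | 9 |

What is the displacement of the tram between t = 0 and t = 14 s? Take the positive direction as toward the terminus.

Net displacement equals the area under the velocity-time graph (areas below the axis count negative).
0–2 s: ½(2 + 3)(2) = 5 m
2–8 s: ½(3 + -5)(6) = -6 m
8–13 s: ½(-5 + 12)(5) = 17.5 m
13–14 s: ½(12 + 9)(1) = 10.5 m
Net displacement = 27 m

27 m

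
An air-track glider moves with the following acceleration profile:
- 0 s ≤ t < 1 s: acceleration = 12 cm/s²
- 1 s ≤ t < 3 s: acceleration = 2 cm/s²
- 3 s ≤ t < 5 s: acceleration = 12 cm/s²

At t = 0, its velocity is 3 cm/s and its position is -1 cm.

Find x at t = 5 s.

104 cm

On each constant-a segment, Δv = aΔt and Δx = v₀Δt + ½aΔt²; chain segment to segment.
0–1 s: v starts 3 cm/s; Δx = 3·1 + ½·12·1² = 9 cm; v ends 15 cm/s.
1–3 s: v starts 15 cm/s; Δx = 15·2 + ½·2·2² = 34 cm; v ends 19 cm/s.
3–5 s: v starts 19 cm/s; Δx = 19·2 + ½·12·2² = 62 cm; v ends 43 cm/s.
x(5) = -1 + Σ Δx = 104 cm.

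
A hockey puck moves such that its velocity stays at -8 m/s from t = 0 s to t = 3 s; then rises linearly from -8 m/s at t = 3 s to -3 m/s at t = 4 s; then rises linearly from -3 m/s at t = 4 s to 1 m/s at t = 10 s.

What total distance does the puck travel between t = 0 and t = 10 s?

37 m

Distance (not displacement) is the total path length: add the absolute areas under v-t.
0–3 s: |-8| × 3 = 24 m
3–4 s: |½(-8 + -3)(1)| = 5.5 m
4–10 s: v = 0 at t = 8.5 s; triangle areas 6.75 + 0.75 = 7.5 m
Total distance = 37 m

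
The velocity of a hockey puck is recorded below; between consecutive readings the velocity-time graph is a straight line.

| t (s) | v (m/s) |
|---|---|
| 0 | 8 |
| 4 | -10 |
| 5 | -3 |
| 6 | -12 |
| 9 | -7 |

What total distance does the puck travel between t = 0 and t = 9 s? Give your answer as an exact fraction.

Distance (not displacement) is the total path length: add the absolute areas under v-t.
0–4 s: v = 0 at t = 16/9 s; triangle areas 64/9 + 100/9 = 164/9 m
4–5 s: |½(-10 + -3)(1)| = 6.5 m
5–6 s: |½(-3 + -12)(1)| = 7.5 m
6–9 s: |½(-12 + -7)(3)| = 28.5 m
Total distance = 1093/18 m

1093/18 m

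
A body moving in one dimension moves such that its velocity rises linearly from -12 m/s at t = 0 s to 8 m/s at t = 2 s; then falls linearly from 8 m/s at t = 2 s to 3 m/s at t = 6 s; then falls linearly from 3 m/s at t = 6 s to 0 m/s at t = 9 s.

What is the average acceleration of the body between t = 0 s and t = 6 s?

Average acceleration = Δv/Δt = (3 − -12)/(6 − 0) = 2.5 m/s².

2.5 m/s²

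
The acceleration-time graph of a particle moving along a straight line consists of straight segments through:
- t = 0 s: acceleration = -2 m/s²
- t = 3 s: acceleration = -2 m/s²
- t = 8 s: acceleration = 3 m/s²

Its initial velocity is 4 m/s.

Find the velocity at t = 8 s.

Δv equals the area under the a-t graph; then v = v₀ + Δv.
0–3 s: -2 × 3 = -6 m/s
3–8 s: ½(-2 + 3)(5) = 2.5 m/s
Δv = -3.5 m/s, so v(8) = 4 + (-3.5) = 0.5 m/s.

0.5 m/s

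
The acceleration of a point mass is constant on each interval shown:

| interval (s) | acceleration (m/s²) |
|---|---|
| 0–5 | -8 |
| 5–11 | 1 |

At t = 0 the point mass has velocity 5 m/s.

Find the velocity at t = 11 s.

Δv equals the area under the a-t graph; then v = v₀ + Δv.
0–5 s: -8 × 5 = -40 m/s
5–11 s: 1 × 6 = 6 m/s
Δv = -34 m/s, so v(11) = 5 + (-34) = -29 m/s.

-29 m/s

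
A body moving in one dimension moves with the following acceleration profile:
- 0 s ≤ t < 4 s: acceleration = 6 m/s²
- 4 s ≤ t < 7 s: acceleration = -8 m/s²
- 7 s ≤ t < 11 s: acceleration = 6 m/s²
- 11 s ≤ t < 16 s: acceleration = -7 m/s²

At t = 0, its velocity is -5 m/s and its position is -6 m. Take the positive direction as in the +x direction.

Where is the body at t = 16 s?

78.5 m

On each constant-a segment, Δv = aΔt and Δx = v₀Δt + ½aΔt²; chain segment to segment.
0–4 s: v starts -5 m/s; Δx = -5·4 + ½·6·4² = 28 m; v ends 19 m/s.
4–7 s: v starts 19 m/s; Δx = 19·3 + ½·-8·3² = 21 m; v ends -5 m/s.
7–11 s: v starts -5 m/s; Δx = -5·4 + ½·6·4² = 28 m; v ends 19 m/s.
11–16 s: v starts 19 m/s; Δx = 19·5 + ½·-7·5² = 7.5 m; v ends -16 m/s.
x(16) = -6 + Σ Δx = 78.5 m.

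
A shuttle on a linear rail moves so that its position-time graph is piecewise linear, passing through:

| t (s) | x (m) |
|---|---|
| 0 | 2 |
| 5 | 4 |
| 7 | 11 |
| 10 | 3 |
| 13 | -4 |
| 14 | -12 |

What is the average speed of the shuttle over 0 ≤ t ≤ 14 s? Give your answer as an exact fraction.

Average speed = (total path length)/(elapsed time); on a piecewise-linear x-t graph the path length is Σ|Δx|.
0–5 s: |Δx| = |4 − 2| = 2 m
5–7 s: |Δx| = |11 − 4| = 7 m
7–10 s: |Δx| = |3 − 11| = 8 m
10–13 s: |Δx| = |-4 − 3| = 7 m
13–14 s: |Δx| = |-12 − -4| = 8 m
Total path = 32 m; average speed = 32/14 = 16/7 m/s.

16/7 m/s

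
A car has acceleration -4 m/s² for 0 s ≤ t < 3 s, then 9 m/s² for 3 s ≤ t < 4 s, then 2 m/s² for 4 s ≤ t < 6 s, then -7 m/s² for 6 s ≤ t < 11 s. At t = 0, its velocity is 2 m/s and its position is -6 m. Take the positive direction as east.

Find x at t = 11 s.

On each constant-a segment, Δv = aΔt and Δx = v₀Δt + ½aΔt²; chain segment to segment.
0–3 s: v starts 2 m/s; Δx = 2·3 + ½·-4·3² = -12 m; v ends -10 m/s.
3–4 s: v starts -10 m/s; Δx = -10·1 + ½·9·1² = -5.5 m; v ends -1 m/s.
4–6 s: v starts -1 m/s; Δx = -1·2 + ½·2·2² = 2 m; v ends 3 m/s.
6–11 s: v starts 3 m/s; Δx = 3·5 + ½·-7·5² = -72.5 m; v ends -32 m/s.
x(11) = -6 + Σ Δx = -94 m.

-94 m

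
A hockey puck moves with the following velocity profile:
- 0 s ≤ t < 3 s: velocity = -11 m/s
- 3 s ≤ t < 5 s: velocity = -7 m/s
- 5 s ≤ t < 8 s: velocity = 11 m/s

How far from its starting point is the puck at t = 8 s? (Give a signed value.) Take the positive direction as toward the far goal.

Displacement is the signed area under the v-t curve.
0–3 s: -11 × 3 = -33 m
3–5 s: -7 × 2 = -14 m
5–8 s: 11 × 3 = 33 m
Net displacement = -14 m

-14 m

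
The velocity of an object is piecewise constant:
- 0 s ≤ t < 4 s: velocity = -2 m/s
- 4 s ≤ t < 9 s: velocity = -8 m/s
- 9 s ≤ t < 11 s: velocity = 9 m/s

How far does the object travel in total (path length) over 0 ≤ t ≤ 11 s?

Distance (not displacement) is the total path length: add the absolute areas under v-t.
0–4 s: |-2| × 4 = 8 m
4–9 s: |-8| × 5 = 40 m
9–11 s: |9| × 2 = 18 m
Total distance = 66 m

66 m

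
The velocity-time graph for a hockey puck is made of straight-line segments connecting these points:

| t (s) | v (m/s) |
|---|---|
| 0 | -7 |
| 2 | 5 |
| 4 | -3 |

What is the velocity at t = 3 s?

1 m/s

On 2–4 s the graph is linear from 5 to -3 m/s: v(3) = 5 + (-3 − 5)·(3 − 2)/(4 − 2) = 1 m/s.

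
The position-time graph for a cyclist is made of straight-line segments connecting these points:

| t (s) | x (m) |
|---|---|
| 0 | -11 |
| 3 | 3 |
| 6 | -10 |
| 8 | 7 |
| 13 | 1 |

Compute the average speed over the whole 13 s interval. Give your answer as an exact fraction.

50/13 m/s

Average speed = (total path length)/(elapsed time); on a piecewise-linear x-t graph the path length is Σ|Δx|.
0–3 s: |Δx| = |3 − -11| = 14 m
3–6 s: |Δx| = |-10 − 3| = 13 m
6–8 s: |Δx| = |7 − -10| = 17 m
8–13 s: |Δx| = |1 − 7| = 6 m
Total path = 50 m; average speed = 50/13 = 50/13 m/s.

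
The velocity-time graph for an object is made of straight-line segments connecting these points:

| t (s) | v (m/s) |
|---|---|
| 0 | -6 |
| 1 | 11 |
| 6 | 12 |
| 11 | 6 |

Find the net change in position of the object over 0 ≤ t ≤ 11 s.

105 m

Displacement is the signed area under the v-t curve.
0–1 s: ½(-6 + 11)(1) = 2.5 m
1–6 s: ½(11 + 12)(5) = 57.5 m
6–11 s: ½(12 + 6)(5) = 45 m
Net displacement = 105 m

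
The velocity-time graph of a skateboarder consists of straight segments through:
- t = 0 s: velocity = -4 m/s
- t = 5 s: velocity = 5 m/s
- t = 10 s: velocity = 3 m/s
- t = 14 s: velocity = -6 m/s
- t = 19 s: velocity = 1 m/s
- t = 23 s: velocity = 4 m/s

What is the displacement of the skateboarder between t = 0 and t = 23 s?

14 m

Displacement is the signed area under the v-t curve.
0–5 s: ½(-4 + 5)(5) = 2.5 m
5–10 s: ½(5 + 3)(5) = 20 m
10–14 s: ½(3 + -6)(4) = -6 m
14–19 s: ½(-6 + 1)(5) = -12.5 m
19–23 s: ½(1 + 4)(4) = 10 m
Net displacement = 14 m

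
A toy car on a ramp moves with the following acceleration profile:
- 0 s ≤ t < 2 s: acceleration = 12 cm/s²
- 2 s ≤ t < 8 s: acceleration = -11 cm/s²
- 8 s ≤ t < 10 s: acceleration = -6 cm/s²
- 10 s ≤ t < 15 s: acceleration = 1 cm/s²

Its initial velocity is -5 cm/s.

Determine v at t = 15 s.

Δv equals the area under the a-t graph; then v = v₀ + Δv.
0–2 s: 12 × 2 = 24 cm/s
2–8 s: -11 × 6 = -66 cm/s
8–10 s: -6 × 2 = -12 cm/s
10–15 s: 1 × 5 = 5 cm/s
Δv = -49 cm/s, so v(15) = -5 + (-49) = -54 cm/s.

-54 cm/s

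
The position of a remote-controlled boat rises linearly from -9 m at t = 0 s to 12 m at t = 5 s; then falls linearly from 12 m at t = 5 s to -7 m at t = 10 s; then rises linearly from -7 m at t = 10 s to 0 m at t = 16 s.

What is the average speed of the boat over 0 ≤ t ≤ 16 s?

2.9375 m/s

Average speed = (total path length)/(elapsed time); on a piecewise-linear x-t graph the path length is Σ|Δx|.
0–5 s: |Δx| = |12 − -9| = 21 m
5–10 s: |Δx| = |-7 − 12| = 19 m
10–16 s: |Δx| = |0 − -7| = 7 m
Total path = 47 m; average speed = 47/16 = 2.9375 m/s.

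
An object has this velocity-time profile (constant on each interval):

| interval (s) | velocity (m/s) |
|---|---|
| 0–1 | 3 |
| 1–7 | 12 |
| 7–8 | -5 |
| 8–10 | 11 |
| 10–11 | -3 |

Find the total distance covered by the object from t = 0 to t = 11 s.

Total distance travelled is ∫|v| dt — sum the magnitudes of each area piece.
0–1 s: |3| × 1 = 3 m
1–7 s: |12| × 6 = 72 m
7–8 s: |-5| × 1 = 5 m
8–10 s: |11| × 2 = 22 m
10–11 s: |-3| × 1 = 3 m
Total distance = 105 m

105 m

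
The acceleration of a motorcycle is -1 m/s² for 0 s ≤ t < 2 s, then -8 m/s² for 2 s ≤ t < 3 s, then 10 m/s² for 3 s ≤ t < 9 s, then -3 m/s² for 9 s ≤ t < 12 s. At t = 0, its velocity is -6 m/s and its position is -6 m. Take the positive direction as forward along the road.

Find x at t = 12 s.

On each constant-a segment, Δv = aΔt and Δx = v₀Δt + ½aΔt²; chain segment to segment.
0–2 s: v starts -6 m/s; Δx = -6·2 + ½·-1·2² = -14 m; v ends -8 m/s.
2–3 s: v starts -8 m/s; Δx = -8·1 + ½·-8·1² = -12 m; v ends -16 m/s.
3–9 s: v starts -16 m/s; Δx = -16·6 + ½·10·6² = 84 m; v ends 44 m/s.
9–12 s: v starts 44 m/s; Δx = 44·3 + ½·-3·3² = 118.5 m; v ends 35 m/s.
x(12) = -6 + Σ Δx = 170.5 m.

170.5 m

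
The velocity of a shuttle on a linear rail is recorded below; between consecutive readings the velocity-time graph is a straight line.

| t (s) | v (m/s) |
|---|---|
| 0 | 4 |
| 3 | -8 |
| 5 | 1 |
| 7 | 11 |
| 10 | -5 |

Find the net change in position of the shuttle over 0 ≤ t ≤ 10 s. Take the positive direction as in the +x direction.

8 m

Displacement is the signed area under the v-t curve.
0–3 s: ½(4 + -8)(3) = -6 m
3–5 s: ½(-8 + 1)(2) = -7 m
5–7 s: ½(1 + 11)(2) = 12 m
7–10 s: ½(11 + -5)(3) = 9 m
Net displacement = 8 m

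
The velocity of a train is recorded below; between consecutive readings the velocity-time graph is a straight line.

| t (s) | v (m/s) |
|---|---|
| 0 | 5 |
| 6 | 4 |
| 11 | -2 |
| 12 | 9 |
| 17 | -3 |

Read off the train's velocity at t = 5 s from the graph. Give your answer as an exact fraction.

25/6 m/s

On 0–6 s the graph is linear from 5 to 4 m/s: v(5) = 5 + (4 − 5)·(5 − 0)/(6 − 0) = 25/6 m/s.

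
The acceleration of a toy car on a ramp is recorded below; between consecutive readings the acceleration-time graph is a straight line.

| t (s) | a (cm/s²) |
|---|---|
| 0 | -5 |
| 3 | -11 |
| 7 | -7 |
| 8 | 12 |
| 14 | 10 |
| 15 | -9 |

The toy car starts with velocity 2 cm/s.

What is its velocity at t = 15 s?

Δv equals the area under the a-t graph; then v = v₀ + Δv.
0–3 s: ½(-5 + -11)(3) = -24 cm/s
3–7 s: ½(-11 + -7)(4) = -36 cm/s
7–8 s: ½(-7 + 12)(1) = 2.5 cm/s
8–14 s: ½(12 + 10)(6) = 66 cm/s
14–15 s: ½(10 + -9)(1) = 0.5 cm/s
Δv = 9 cm/s, so v(15) = 2 + (9) = 11 cm/s.

11 cm/s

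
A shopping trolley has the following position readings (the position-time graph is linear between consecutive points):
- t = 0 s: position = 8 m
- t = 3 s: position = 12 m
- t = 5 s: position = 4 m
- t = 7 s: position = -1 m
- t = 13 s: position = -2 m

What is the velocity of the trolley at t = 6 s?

Velocity is the slope of the x-t graph on 5–7 s: (-1 − 4)/(7 − 5) = -2.5 m/s.

-2.5 m/s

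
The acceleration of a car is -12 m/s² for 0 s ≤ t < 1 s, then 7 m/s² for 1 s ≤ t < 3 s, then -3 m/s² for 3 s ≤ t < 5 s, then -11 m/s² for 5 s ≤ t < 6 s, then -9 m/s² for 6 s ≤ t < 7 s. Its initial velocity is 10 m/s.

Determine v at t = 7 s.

Δv equals the area under the a-t graph; then v = v₀ + Δv.
0–1 s: -12 × 1 = -12 m/s
1–3 s: 7 × 2 = 14 m/s
3–5 s: -3 × 2 = -6 m/s
5–6 s: -11 × 1 = -11 m/s
6–7 s: -9 × 1 = -9 m/s
Δv = -24 m/s, so v(7) = 10 + (-24) = -14 m/s.

-14 m/s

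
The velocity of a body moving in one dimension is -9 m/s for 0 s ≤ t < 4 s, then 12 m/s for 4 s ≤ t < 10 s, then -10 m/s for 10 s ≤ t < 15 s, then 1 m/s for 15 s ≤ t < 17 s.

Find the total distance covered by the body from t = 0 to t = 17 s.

Distance (not displacement) is the total path length: add the absolute areas under v-t.
0–4 s: |-9| × 4 = 36 m
4–10 s: |12| × 6 = 72 m
10–15 s: |-10| × 5 = 50 m
15–17 s: |1| × 2 = 2 m
Total distance = 160 m

160 m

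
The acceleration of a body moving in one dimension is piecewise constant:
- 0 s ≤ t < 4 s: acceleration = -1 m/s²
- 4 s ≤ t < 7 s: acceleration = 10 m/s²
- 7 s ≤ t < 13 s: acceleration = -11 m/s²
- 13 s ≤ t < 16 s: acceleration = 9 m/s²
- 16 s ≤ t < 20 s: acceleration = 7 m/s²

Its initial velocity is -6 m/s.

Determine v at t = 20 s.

9 m/s

Δv equals the area under the a-t graph; then v = v₀ + Δv.
0–4 s: -1 × 4 = -4 m/s
4–7 s: 10 × 3 = 30 m/s
7–13 s: -11 × 6 = -66 m/s
13–16 s: 9 × 3 = 27 m/s
16–20 s: 7 × 4 = 28 m/s
Δv = 15 m/s, so v(20) = -6 + (15) = 9 m/s.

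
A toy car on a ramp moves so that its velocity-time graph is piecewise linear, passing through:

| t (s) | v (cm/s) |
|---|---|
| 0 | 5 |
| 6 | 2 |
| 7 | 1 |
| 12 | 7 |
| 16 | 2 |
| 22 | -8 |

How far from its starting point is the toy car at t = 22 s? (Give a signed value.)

42.5 cm

Net displacement equals the area under the velocity-time graph (areas below the axis count negative).
0–6 s: ½(5 + 2)(6) = 21 cm
6–7 s: ½(2 + 1)(1) = 1.5 cm
7–12 s: ½(1 + 7)(5) = 20 cm
12–16 s: ½(7 + 2)(4) = 18 cm
16–22 s: ½(2 + -8)(6) = -18 cm
Net displacement = 42.5 cm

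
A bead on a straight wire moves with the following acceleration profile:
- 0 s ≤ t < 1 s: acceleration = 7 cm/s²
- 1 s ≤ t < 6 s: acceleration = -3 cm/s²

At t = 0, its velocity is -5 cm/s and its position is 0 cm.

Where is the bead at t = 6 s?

-29 cm

On each constant-a segment, Δv = aΔt and Δx = v₀Δt + ½aΔt²; chain segment to segment.
0–1 s: v starts -5 cm/s; Δx = -5·1 + ½·7·1² = -1.5 cm; v ends 2 cm/s.
1–6 s: v starts 2 cm/s; Δx = 2·5 + ½·-3·5² = -27.5 cm; v ends -13 cm/s.
x(6) = 0 + Σ Δx = -29 cm.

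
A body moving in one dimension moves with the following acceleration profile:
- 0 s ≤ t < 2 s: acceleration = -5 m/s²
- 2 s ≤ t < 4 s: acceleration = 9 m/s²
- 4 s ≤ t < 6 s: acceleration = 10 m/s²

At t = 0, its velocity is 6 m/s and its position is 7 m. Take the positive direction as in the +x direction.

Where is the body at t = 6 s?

On each constant-a segment, Δv = aΔt and Δx = v₀Δt + ½aΔt²; chain segment to segment.
0–2 s: v starts 6 m/s; Δx = 6·2 + ½·-5·2² = 2 m; v ends -4 m/s.
2–4 s: v starts -4 m/s; Δx = -4·2 + ½·9·2² = 10 m; v ends 14 m/s.
4–6 s: v starts 14 m/s; Δx = 14·2 + ½·10·2² = 48 m; v ends 34 m/s.
x(6) = 7 + Σ Δx = 67 m.

67 m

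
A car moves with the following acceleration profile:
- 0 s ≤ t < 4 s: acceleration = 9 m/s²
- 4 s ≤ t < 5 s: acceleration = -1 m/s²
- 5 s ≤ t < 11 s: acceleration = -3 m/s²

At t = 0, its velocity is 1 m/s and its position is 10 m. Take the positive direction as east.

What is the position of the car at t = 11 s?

On each constant-a segment, Δv = aΔt and Δx = v₀Δt + ½aΔt²; chain segment to segment.
0–4 s: v starts 1 m/s; Δx = 1·4 + ½·9·4² = 76 m; v ends 37 m/s.
4–5 s: v starts 37 m/s; Δx = 37·1 + ½·-1·1² = 36.5 m; v ends 36 m/s.
5–11 s: v starts 36 m/s; Δx = 36·6 + ½·-3·6² = 162 m; v ends 18 m/s.
x(11) = 10 + Σ Δx = 284.5 m.

284.5 m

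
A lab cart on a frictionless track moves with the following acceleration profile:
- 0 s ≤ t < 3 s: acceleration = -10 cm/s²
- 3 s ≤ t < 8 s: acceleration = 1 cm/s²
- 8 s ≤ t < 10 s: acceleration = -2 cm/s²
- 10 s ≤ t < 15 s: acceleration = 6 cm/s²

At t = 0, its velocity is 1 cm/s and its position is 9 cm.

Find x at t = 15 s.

On each constant-a segment, Δv = aΔt and Δx = v₀Δt + ½aΔt²; chain segment to segment.
0–3 s: v starts 1 cm/s; Δx = 1·3 + ½·-10·3² = -42 cm; v ends -29 cm/s.
3–8 s: v starts -29 cm/s; Δx = -29·5 + ½·1·5² = -132.5 cm; v ends -24 cm/s.
8–10 s: v starts -24 cm/s; Δx = -24·2 + ½·-2·2² = -52 cm; v ends -28 cm/s.
10–15 s: v starts -28 cm/s; Δx = -28·5 + ½·6·5² = -65 cm; v ends 2 cm/s.
x(15) = 9 + Σ Δx = -282.5 cm.

-282.5 cm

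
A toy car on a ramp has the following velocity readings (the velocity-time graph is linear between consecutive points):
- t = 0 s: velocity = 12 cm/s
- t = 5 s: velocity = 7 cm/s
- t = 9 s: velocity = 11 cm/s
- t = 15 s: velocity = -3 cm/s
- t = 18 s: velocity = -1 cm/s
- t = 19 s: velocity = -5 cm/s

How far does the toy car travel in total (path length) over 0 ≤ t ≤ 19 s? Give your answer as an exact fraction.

1685/14 cm

Total distance travelled is ∫|v| dt — sum the magnitudes of each area piece.
0–5 s: |½(12 + 7)(5)| = 47.5 cm
5–9 s: |½(7 + 11)(4)| = 36 cm
9–15 s: v = 0 at t = 96/7 s; triangle areas 363/14 + 27/14 = 195/7 cm
15–18 s: |½(-3 + -1)(3)| = 6 cm
18–19 s: |½(-1 + -5)(1)| = 3 cm
Total distance = 1685/14 cm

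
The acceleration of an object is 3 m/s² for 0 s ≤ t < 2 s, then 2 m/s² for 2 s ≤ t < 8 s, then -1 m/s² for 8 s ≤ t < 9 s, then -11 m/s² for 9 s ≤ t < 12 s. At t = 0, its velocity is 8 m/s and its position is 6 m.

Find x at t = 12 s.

On each constant-a segment, Δv = aΔt and Δx = v₀Δt + ½aΔt²; chain segment to segment.
0–2 s: v starts 8 m/s; Δx = 8·2 + ½·3·2² = 22 m; v ends 14 m/s.
2–8 s: v starts 14 m/s; Δx = 14·6 + ½·2·6² = 120 m; v ends 26 m/s.
8–9 s: v starts 26 m/s; Δx = 26·1 + ½·-1·1² = 25.5 m; v ends 25 m/s.
9–12 s: v starts 25 m/s; Δx = 25·3 + ½·-11·3² = 25.5 m; v ends -8 m/s.
x(12) = 6 + Σ Δx = 199 m.

199 m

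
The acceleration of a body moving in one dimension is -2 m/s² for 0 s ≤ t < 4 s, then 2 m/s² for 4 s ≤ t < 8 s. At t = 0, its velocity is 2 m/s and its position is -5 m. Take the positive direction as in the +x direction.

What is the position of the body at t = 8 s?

-21 m

On each constant-a segment, Δv = aΔt and Δx = v₀Δt + ½aΔt²; chain segment to segment.
0–4 s: v starts 2 m/s; Δx = 2·4 + ½·-2·4² = -8 m; v ends -6 m/s.
4–8 s: v starts -6 m/s; Δx = -6·4 + ½·2·4² = -8 m; v ends 2 m/s.
x(8) = -5 + Σ Δx = -21 m.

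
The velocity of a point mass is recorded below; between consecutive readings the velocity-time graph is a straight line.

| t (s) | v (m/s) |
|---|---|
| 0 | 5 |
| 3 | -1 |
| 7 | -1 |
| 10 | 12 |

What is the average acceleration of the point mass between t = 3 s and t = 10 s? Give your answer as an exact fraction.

13/7 m/s²

Average acceleration = Δv/Δt = (12 − -1)/(10 − 3) = 13/7 m/s².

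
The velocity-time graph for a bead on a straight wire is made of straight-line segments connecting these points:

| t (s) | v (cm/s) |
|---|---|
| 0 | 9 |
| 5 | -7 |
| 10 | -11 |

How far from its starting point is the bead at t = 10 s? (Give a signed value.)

-40 cm

Displacement is the signed area under the v-t curve.
0–5 s: ½(9 + -7)(5) = 5 cm
5–10 s: ½(-7 + -11)(5) = -45 cm
Net displacement = -40 cm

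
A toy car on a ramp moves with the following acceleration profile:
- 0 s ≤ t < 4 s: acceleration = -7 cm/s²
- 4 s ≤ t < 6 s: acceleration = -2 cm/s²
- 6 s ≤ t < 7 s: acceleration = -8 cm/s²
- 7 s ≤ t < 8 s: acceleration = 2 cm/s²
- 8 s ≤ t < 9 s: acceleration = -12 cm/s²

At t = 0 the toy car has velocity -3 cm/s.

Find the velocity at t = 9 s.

Δv equals the area under the a-t graph; then v = v₀ + Δv.
0–4 s: -7 × 4 = -28 cm/s
4–6 s: -2 × 2 = -4 cm/s
6–7 s: -8 × 1 = -8 cm/s
7–8 s: 2 × 1 = 2 cm/s
8–9 s: -12 × 1 = -12 cm/s
Δv = -50 cm/s, so v(9) = -3 + (-50) = -53 cm/s.

-53 cm/s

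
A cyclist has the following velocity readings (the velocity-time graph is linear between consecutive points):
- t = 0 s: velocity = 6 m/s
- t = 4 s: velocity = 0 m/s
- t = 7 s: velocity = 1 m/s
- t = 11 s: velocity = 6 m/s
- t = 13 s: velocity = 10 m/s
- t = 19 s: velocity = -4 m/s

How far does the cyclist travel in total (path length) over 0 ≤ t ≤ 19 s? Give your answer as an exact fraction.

Distance (not displacement) is the total path length: add the absolute areas under v-t.
0–4 s: |½(6 + 0)(4)| = 12 m
4–7 s: |½(0 + 1)(3)| = 1.5 m
7–11 s: |½(1 + 6)(4)| = 14 m
11–13 s: |½(6 + 10)(2)| = 16 m
13–19 s: v = 0 at t = 121/7 s; triangle areas 150/7 + 24/7 = 174/7 m
Total distance = 957/14 m

957/14 m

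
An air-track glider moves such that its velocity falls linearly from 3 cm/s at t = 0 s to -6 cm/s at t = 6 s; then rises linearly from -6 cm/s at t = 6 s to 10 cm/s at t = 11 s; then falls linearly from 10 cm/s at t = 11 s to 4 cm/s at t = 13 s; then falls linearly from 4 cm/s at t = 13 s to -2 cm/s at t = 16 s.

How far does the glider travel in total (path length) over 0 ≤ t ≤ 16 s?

55.25 cm

Total distance travelled is ∫|v| dt — sum the magnitudes of each area piece.
0–6 s: v = 0 at t = 2 s; triangle areas 3 + 12 = 15 cm
6–11 s: v = 0 at t = 7.875 s; triangle areas 5.625 + 15.625 = 21.25 cm
11–13 s: |½(10 + 4)(2)| = 14 cm
13–16 s: v = 0 at t = 15 s; triangle areas 4 + 1 = 5 cm
Total distance = 55.25 cm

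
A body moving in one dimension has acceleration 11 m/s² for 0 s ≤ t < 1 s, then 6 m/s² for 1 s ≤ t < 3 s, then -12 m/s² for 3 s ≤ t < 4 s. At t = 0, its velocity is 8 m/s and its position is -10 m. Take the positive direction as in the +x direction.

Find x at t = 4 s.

78.5 m

On each constant-a segment, Δv = aΔt and Δx = v₀Δt + ½aΔt²; chain segment to segment.
0–1 s: v starts 8 m/s; Δx = 8·1 + ½·11·1² = 13.5 m; v ends 19 m/s.
1–3 s: v starts 19 m/s; Δx = 19·2 + ½·6·2² = 50 m; v ends 31 m/s.
3–4 s: v starts 31 m/s; Δx = 31·1 + ½·-12·1² = 25 m; v ends 19 m/s.
x(4) = -10 + Σ Δx = 78.5 m.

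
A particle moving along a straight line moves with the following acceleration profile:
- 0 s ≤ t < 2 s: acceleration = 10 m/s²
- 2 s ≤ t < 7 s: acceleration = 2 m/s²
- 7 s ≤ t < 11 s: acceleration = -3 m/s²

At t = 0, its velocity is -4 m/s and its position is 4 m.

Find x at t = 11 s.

On each constant-a segment, Δv = aΔt and Δx = v₀Δt + ½aΔt²; chain segment to segment.
0–2 s: v starts -4 m/s; Δx = -4·2 + ½·10·2² = 12 m; v ends 16 m/s.
2–7 s: v starts 16 m/s; Δx = 16·5 + ½·2·5² = 105 m; v ends 26 m/s.
7–11 s: v starts 26 m/s; Δx = 26·4 + ½·-3·4² = 80 m; v ends 14 m/s.
x(11) = 4 + Σ Δx = 201 m.

201 m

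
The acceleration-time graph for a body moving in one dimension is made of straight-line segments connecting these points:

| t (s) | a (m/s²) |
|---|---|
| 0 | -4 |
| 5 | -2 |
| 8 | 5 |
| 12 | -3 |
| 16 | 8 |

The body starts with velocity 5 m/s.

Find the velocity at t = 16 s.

8.5 m/s

Δv equals the area under the a-t graph; then v = v₀ + Δv.
0–5 s: ½(-4 + -2)(5) = -15 m/s
5–8 s: ½(-2 + 5)(3) = 4.5 m/s
8–12 s: ½(5 + -3)(4) = 4 m/s
12–16 s: ½(-3 + 8)(4) = 10 m/s
Δv = 3.5 m/s, so v(16) = 5 + (3.5) = 8.5 m/s.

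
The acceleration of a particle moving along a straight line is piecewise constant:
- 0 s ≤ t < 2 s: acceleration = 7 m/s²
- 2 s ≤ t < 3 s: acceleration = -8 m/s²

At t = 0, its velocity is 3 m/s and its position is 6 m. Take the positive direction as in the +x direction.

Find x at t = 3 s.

39 m

On each constant-a segment, Δv = aΔt and Δx = v₀Δt + ½aΔt²; chain segment to segment.
0–2 s: v starts 3 m/s; Δx = 3·2 + ½·7·2² = 20 m; v ends 17 m/s.
2–3 s: v starts 17 m/s; Δx = 17·1 + ½·-8·1² = 13 m; v ends 9 m/s.
x(3) = 6 + Σ Δx = 39 m.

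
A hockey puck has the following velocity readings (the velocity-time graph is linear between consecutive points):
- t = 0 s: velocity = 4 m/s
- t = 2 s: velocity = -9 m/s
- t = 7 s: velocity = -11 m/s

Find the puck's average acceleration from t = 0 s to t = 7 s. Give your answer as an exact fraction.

Average acceleration = Δv/Δt = (-11 − 4)/(7 − 0) = -15/7 m/s².

-15/7 m/s²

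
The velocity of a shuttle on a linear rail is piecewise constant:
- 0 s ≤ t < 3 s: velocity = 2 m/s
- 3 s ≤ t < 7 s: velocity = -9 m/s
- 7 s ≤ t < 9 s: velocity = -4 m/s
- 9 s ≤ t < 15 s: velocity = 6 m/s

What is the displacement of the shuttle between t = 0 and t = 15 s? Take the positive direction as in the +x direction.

Net displacement equals the area under the velocity-time graph (areas below the axis count negative).
0–3 s: 2 × 3 = 6 m
3–7 s: -9 × 4 = -36 m
7–9 s: -4 × 2 = -8 m
9–15 s: 6 × 6 = 36 m
Net displacement = -2 m

-2 m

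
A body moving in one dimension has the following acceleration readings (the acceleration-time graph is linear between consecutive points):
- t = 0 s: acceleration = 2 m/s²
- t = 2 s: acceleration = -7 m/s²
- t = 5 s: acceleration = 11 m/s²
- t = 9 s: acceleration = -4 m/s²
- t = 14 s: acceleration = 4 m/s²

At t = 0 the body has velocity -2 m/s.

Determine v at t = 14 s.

Δv equals the area under the a-t graph; then v = v₀ + Δv.
0–2 s: ½(2 + -7)(2) = -5 m/s
2–5 s: ½(-7 + 11)(3) = 6 m/s
5–9 s: ½(11 + -4)(4) = 14 m/s
9–14 s: ½(-4 + 4)(5) = 0 m/s
Δv = 15 m/s, so v(14) = -2 + (15) = 13 m/s.

13 m/s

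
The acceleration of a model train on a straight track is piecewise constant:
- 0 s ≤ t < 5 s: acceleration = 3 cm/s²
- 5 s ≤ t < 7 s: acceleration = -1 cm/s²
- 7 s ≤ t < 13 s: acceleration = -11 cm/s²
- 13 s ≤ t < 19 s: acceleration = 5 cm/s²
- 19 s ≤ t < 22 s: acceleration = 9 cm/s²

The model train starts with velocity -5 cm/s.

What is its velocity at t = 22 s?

-1 cm/s

Δv equals the area under the a-t graph; then v = v₀ + Δv.
0–5 s: 3 × 5 = 15 cm/s
5–7 s: -1 × 2 = -2 cm/s
7–13 s: -11 × 6 = -66 cm/s
13–19 s: 5 × 6 = 30 cm/s
19–22 s: 9 × 3 = 27 cm/s
Δv = 4 cm/s, so v(22) = -5 + (4) = -1 cm/s.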